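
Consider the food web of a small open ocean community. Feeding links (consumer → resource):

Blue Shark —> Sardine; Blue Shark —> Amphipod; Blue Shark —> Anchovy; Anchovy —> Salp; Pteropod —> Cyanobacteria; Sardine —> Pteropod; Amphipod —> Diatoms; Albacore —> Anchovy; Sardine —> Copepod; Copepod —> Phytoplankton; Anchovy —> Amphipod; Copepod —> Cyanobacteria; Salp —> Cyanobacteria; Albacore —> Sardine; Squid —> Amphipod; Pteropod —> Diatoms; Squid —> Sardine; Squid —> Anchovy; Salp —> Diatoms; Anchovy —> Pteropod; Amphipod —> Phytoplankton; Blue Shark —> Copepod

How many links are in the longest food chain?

3 links

One longest chain: Cyanobacteria → Pteropod → Anchovy → Albacore.
It has 4 species and 3 links.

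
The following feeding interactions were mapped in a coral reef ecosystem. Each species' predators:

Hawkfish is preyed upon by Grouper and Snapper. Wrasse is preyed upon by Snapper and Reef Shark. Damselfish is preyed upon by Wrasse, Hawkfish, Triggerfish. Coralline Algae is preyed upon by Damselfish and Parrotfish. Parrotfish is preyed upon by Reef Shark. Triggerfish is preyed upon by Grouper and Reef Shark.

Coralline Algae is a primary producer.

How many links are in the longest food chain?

3 links

One longest chain: Coralline Algae → Damselfish → Hawkfish → Snapper.
It has 4 species and 3 links.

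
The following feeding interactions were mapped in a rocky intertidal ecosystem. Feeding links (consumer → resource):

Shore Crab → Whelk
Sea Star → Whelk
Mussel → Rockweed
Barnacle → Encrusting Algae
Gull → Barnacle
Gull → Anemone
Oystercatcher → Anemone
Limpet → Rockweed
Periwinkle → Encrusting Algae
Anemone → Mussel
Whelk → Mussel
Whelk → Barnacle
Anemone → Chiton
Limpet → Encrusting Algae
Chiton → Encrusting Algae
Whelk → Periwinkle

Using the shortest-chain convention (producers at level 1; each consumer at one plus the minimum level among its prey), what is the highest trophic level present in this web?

4

Producers (level 1): Encrusting Algae, Rockweed.
Following each consumer down to its lowest-level prey: Rockweed → Mussel → Anemone → Oystercatcher (levels 1 through 4).
All prey of Oystercatcher (Anemone 3) are at level 3 or above, so Oystercatcher is at level 1 + 3 = 4.
Every consumer has at least one prey at level 3 or below, so none exceeds level 4.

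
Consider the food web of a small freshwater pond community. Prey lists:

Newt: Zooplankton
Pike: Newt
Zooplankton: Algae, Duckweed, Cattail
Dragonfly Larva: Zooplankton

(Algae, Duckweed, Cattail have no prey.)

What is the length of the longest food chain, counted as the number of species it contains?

4 species

One longest chain: Algae → Zooplankton → Newt → Pike.
It has 4 species and 3 links.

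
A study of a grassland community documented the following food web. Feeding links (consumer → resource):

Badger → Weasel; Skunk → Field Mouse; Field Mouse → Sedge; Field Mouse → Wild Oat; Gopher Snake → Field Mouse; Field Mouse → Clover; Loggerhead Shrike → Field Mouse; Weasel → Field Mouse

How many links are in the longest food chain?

3 links

One longest chain: Sedge → Field Mouse → Weasel → Badger.
It has 4 species and 3 links.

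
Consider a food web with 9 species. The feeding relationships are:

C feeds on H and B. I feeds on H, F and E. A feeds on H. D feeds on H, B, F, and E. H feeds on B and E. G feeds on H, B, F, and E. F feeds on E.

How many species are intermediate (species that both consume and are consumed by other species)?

2

Intermediate species (has both prey and predators): H, F.
Count: 2.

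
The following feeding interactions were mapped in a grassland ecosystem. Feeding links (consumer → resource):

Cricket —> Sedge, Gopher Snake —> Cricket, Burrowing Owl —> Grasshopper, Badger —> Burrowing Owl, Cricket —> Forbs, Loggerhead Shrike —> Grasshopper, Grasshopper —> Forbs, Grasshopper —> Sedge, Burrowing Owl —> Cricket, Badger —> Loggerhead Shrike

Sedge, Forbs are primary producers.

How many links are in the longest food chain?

One longest chain: Sedge → Cricket → Burrowing Owl → Badger.
It has 4 species and 3 links.

3 links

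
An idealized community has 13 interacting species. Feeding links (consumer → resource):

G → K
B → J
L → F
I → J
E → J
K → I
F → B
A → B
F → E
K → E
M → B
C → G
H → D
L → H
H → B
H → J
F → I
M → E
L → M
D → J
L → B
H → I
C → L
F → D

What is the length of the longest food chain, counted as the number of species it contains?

One longest chain: J → I → K → G → C.
It has 5 species and 4 links.

5 species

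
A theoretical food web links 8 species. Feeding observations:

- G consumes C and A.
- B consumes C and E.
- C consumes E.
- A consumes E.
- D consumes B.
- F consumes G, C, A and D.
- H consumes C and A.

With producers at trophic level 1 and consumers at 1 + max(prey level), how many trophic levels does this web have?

Producers (level 1): E.
E → C → B → D → F gives F level 5.
No species has a prey at level 5, so no species reaches level 6.

5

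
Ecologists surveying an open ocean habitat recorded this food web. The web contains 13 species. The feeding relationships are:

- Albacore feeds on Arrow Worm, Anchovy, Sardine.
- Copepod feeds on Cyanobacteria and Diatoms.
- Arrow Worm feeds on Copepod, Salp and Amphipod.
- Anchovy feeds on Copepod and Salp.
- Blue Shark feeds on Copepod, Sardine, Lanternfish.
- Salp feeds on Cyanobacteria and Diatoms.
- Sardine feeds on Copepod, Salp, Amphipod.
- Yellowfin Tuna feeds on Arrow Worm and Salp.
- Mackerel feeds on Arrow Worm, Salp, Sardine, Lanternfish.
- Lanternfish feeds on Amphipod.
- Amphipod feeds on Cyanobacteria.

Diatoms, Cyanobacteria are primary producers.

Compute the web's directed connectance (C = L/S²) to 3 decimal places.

The web has S = 13 species and L = 26 feeding links.
C = L / S² = 26 / 169 = 0.1538 ≈ 0.154.

C = 0.154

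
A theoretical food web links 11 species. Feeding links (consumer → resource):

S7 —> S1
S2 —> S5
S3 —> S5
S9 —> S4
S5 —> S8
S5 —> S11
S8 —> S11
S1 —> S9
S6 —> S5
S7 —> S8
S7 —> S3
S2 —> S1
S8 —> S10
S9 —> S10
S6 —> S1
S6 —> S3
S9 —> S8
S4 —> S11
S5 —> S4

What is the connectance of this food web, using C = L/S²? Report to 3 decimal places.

C = 0.157

The web has S = 11 species and L = 19 feeding links.
C = L / S² = 19 / 121 = 0.1570 ≈ 0.157.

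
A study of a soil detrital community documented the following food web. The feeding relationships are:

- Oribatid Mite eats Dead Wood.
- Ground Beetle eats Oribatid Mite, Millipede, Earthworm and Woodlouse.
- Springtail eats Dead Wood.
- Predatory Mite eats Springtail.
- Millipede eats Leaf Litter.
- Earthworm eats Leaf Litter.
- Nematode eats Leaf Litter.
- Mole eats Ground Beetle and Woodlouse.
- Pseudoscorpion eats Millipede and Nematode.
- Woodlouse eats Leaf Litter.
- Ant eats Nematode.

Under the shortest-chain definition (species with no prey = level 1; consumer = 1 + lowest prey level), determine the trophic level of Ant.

Leaf Litter has no prey (basal) → level 1.
Nematode eats Leaf Litter → level 2.
Ant eats Nematode → level 3.
No prey of Ant is below level 2, so 3 is the minimum.

Trophic level 3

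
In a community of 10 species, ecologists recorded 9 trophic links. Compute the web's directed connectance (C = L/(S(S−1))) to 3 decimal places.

The web has S = 10 species and L = 9 feeding links.
C = L / (S(S−1)) = 9 / 90 = 0.1000 ≈ 0.100.

C = 0.100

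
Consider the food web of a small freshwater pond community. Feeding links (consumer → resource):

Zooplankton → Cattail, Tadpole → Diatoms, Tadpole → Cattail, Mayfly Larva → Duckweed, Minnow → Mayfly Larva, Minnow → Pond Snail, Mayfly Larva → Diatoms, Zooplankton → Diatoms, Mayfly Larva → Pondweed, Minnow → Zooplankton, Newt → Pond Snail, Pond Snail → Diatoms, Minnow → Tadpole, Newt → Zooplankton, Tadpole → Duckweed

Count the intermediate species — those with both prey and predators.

4

Intermediate species (has both prey and predators): Tadpole, Zooplankton, Pond Snail, Mayfly Larva.
Count: 4.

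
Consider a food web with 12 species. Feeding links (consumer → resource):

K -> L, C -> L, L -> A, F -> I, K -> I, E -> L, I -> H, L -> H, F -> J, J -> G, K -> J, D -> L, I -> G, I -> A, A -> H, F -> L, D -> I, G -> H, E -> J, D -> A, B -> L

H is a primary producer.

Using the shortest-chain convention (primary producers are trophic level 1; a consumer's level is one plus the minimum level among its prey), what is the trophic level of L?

Trophic level 2

H is a producer → level 1.
L eats H → level 2.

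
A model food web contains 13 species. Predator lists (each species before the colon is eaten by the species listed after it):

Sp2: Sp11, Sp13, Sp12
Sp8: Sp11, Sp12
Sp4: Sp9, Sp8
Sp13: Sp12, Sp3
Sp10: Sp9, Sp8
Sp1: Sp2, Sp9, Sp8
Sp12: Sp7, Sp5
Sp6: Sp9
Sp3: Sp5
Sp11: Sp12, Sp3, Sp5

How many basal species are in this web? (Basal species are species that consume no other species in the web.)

Basal species (no prey listed): Sp4, Sp6, Sp10, Sp1.
Count: 4.

4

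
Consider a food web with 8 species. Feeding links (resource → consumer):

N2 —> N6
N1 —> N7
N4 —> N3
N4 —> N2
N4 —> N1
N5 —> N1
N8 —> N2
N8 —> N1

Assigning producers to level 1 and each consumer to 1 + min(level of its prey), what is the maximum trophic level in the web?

3

Producers (level 1): N4, N8, N5.
Following each consumer down to its lowest-level prey: N4 → N2 → N6 (levels 1 through 3).
All prey of N6 (N2 2) are at level 2 or above, so N6 is at level 1 + 2 = 3.
Every consumer has at least one prey at level 2 or below, so none exceeds level 3.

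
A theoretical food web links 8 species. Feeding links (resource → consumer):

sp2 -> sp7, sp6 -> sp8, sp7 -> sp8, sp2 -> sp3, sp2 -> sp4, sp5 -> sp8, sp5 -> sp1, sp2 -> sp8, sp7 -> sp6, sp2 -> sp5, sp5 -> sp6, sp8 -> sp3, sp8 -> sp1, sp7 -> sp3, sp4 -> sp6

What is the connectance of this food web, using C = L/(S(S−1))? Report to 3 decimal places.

C = 0.268

The web has S = 8 species and L = 15 feeding links.
C = L / (S(S−1)) = 15 / 56 = 0.2679 ≈ 0.268.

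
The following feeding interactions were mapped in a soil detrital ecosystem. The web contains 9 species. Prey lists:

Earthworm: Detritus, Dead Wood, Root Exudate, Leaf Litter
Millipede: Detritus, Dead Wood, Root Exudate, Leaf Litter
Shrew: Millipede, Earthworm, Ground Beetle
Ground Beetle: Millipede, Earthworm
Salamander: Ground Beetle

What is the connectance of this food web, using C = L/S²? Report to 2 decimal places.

C = 0.17

The web has S = 9 species and L = 14 feeding links.
C = L / S² = 14 / 81 = 0.1728 ≈ 0.17.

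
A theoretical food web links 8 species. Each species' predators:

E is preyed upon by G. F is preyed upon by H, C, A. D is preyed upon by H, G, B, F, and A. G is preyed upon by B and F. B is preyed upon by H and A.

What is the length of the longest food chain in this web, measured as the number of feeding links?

3 links

One longest chain: D → G → B → H.
It has 4 species and 3 links.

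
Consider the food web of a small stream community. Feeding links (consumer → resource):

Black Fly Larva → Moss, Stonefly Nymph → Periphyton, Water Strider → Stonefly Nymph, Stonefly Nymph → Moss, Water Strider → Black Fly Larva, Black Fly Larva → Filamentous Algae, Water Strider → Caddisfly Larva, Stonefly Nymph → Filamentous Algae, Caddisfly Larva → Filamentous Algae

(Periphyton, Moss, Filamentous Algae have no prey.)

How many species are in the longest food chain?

3 species

One longest chain: Moss → Black Fly Larva → Water Strider.
It has 3 species and 2 links.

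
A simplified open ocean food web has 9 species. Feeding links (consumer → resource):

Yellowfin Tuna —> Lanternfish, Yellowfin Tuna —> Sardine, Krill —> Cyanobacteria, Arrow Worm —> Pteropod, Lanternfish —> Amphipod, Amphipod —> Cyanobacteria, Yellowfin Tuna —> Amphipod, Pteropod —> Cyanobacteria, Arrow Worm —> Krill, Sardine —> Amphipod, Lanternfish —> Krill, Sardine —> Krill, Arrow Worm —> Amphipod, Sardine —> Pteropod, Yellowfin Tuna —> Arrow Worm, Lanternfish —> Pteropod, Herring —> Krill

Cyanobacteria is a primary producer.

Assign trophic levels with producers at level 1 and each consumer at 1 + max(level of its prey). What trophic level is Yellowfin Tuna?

Cyanobacteria is a producer → level 1.
Krill eats Cyanobacteria → level 2.
Sardine eats Krill (level 2); other prey at levels: Amphipod 2, Pteropod 2 → level 3.
Yellowfin Tuna eats Sardine (level 3); other prey at levels: Amphipod 2, Arrow Worm 3, Lanternfish 3 → level 4.

Trophic level 4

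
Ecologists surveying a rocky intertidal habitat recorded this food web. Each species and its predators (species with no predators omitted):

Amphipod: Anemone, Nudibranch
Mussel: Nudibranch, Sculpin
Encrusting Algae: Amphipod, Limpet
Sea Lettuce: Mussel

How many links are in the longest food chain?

One longest chain: Encrusting Algae → Amphipod → Anemone.
It has 3 species and 2 links.

2 links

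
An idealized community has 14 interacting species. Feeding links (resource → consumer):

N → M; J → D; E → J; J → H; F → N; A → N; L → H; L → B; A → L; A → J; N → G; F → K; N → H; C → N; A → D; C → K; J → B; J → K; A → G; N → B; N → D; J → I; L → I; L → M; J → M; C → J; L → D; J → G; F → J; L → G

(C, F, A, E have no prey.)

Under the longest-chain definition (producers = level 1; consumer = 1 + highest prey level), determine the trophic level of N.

C is a producer → level 1.
N eats C (level 1); other prey at levels: F 1, A 1 → level 2.

Trophic level 2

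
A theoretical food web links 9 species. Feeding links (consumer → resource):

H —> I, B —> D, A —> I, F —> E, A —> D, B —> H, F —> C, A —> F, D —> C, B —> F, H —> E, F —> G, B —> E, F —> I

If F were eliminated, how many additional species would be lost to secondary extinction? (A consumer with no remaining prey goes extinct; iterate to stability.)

Remove F.
Every predator of it retains at least one other prey: A still has I, D; B still has E, D, H.
No consumer loses all prey, so no secondary extinctions occur.

0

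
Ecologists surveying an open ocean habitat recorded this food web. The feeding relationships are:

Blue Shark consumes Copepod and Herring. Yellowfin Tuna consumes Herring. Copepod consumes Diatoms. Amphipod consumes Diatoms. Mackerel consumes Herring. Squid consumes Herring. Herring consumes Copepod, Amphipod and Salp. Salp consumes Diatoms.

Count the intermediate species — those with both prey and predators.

4

Intermediate species (has both prey and predators): Copepod, Salp, Amphipod, Herring.
Count: 4.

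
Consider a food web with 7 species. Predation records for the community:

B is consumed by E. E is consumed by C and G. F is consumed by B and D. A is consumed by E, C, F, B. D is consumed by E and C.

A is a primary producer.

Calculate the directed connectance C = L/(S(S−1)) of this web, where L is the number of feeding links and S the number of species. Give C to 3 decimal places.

The web has S = 7 species and L = 11 feeding links.
C = L / (S(S−1)) = 11 / 42 = 0.2619 ≈ 0.262.

C = 0.262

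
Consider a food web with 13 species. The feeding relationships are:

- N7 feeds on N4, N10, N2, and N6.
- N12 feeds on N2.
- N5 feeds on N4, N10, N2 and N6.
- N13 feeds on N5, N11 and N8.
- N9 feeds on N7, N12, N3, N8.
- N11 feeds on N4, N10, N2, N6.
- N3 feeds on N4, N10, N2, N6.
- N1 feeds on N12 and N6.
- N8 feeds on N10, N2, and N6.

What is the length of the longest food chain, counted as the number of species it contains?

3 species

One longest chain: N6 → N8 → N13.
It has 3 species and 2 links.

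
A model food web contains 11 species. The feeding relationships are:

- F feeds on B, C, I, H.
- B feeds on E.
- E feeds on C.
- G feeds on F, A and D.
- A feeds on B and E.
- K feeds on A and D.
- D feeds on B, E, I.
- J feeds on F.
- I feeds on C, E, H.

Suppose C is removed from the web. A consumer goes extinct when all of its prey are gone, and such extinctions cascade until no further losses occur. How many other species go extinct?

Remove C.
Round 1: E (all prey gone) → extinct.
Round 2: B (all prey gone) → extinct.
Round 3: A (all prey gone) → extinct.
No further losses. Total secondary extinctions: 3.

3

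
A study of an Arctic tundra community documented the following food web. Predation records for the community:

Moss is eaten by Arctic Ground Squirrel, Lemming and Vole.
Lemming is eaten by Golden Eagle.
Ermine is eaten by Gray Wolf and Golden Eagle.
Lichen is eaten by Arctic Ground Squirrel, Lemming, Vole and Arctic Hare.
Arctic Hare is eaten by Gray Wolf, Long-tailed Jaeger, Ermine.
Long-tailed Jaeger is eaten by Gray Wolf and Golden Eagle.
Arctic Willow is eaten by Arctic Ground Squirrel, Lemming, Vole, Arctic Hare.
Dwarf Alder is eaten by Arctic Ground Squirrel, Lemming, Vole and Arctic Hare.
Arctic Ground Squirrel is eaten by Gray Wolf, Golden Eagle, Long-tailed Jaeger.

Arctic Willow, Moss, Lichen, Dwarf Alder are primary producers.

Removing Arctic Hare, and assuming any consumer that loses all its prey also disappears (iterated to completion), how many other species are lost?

1

Remove Arctic Hare.
Round 1: Ermine (all prey gone) → extinct.
No further losses. Total secondary extinctions: 1.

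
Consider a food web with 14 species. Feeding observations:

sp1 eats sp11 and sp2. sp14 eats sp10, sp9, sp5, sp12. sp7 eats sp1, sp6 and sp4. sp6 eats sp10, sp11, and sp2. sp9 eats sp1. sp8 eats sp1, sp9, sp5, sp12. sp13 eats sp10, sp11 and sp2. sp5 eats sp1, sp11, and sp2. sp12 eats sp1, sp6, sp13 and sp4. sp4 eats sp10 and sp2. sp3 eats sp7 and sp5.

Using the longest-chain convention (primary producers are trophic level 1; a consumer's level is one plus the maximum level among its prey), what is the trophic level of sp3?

sp2 is a producer → level 1.
sp1 eats sp2 (level 1); other prey at levels: sp11 1 → level 2.
sp7 eats sp1 (level 2); other prey at levels: sp6 2, sp4 2 → level 3.
sp3 eats sp7 (level 3); other prey at levels: sp5 3 → level 4.

Trophic level 4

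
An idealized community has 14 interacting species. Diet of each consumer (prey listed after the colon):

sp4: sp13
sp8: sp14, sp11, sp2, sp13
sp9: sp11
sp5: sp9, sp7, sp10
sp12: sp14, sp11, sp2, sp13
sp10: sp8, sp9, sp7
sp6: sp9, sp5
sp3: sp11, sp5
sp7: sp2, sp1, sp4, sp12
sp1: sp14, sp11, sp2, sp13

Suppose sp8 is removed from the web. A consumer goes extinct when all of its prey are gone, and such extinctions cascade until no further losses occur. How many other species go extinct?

0

Remove sp8.
Every predator of it retains at least one other prey: sp10 still has sp9, sp7.
No consumer loses all prey, so no secondary extinctions occur.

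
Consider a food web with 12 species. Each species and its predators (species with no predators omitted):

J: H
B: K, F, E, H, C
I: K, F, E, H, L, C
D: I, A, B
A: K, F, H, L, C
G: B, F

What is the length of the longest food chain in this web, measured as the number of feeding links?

2 links

One longest chain: D → I → K.
It has 3 species and 2 links.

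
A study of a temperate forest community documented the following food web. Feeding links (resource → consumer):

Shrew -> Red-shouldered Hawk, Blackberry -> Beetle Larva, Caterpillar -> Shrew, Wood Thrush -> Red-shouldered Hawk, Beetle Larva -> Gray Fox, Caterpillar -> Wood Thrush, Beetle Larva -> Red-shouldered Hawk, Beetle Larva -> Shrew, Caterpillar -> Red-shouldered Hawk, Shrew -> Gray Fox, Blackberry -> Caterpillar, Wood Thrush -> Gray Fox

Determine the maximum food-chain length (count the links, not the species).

3 links

One longest chain: Blackberry → Caterpillar → Shrew → Gray Fox.
It has 4 species and 3 links.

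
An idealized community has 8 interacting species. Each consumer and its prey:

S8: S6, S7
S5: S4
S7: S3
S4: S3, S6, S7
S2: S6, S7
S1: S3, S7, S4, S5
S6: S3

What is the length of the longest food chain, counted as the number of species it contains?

One longest chain: S3 → S6 → S4 → S5 → S1.
It has 5 species and 4 links.

5 species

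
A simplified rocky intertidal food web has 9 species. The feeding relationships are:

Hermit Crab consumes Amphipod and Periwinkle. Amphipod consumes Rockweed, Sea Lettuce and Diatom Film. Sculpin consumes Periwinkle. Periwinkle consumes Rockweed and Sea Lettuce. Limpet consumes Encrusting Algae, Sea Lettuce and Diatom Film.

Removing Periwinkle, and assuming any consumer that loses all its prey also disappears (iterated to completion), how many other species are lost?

Remove Periwinkle.
Round 1: Sculpin (all prey gone) → extinct.
No further losses. Total secondary extinctions: 1.

1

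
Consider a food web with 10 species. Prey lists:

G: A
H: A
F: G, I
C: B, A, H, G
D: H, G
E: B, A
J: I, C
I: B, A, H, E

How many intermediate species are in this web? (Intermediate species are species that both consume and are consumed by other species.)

5

Intermediate species (has both prey and predators): H, G, E, I, C.
Count: 5.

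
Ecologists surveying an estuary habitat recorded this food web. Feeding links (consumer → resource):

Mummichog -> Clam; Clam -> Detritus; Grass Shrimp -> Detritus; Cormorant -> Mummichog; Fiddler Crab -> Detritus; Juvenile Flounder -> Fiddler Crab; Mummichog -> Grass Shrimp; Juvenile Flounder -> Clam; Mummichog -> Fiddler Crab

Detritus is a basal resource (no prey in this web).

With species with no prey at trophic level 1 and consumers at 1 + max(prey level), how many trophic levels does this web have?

Basal resources (level 1): Detritus.
Detritus → Grass Shrimp → Mummichog → Cormorant gives Cormorant level 4.
No species has a prey at level 4, so no species reaches level 5.

4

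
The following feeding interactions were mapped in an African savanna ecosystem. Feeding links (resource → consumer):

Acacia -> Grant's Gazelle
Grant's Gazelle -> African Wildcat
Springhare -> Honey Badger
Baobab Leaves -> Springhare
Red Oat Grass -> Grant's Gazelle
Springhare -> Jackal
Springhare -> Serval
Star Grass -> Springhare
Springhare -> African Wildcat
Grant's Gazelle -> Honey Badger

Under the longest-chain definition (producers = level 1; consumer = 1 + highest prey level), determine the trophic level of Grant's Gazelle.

Red Oat Grass is a producer → level 1.
Grant's Gazelle eats Red Oat Grass (level 1); other prey at levels: Acacia 1 → level 2.

Trophic level 2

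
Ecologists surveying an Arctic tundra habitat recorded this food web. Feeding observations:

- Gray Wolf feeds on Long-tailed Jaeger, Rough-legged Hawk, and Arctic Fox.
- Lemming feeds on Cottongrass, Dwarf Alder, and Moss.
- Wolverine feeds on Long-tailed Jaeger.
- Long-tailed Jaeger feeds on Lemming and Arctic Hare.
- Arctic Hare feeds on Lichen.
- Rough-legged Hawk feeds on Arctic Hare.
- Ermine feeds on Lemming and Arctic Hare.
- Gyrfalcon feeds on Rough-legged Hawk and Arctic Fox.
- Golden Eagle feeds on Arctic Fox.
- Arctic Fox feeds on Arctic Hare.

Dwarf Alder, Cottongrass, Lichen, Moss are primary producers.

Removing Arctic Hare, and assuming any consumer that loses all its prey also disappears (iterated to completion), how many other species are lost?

Remove Arctic Hare.
Round 1: Arctic Fox (all prey gone), Rough-legged Hawk (all prey gone) → extinct.
Round 2: Gyrfalcon (all prey gone), Golden Eagle (all prey gone) → extinct.
No further losses. Total secondary extinctions: 4.

4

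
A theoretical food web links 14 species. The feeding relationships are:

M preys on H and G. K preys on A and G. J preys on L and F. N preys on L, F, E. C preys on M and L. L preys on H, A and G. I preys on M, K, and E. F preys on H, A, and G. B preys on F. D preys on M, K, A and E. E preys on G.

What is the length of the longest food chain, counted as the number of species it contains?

3 species

One longest chain: G → F → N.
It has 3 species and 2 links.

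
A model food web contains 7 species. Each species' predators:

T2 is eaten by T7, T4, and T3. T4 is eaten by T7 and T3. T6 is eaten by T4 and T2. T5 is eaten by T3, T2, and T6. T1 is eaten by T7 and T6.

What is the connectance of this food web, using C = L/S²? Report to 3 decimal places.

C = 0.245

The web has S = 7 species and L = 12 feeding links.
C = L / S² = 12 / 49 = 0.2449 ≈ 0.245.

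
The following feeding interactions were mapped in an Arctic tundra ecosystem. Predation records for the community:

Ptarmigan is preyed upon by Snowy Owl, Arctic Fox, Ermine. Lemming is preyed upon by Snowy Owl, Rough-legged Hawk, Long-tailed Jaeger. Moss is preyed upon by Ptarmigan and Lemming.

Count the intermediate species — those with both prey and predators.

2

Intermediate species (has both prey and predators): Lemming, Ptarmigan.
Count: 2.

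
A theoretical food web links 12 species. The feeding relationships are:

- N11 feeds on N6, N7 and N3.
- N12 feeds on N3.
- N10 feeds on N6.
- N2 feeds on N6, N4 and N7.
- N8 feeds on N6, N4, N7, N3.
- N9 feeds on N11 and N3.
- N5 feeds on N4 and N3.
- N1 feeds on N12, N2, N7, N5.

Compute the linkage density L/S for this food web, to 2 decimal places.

L/S = 1.67

There are L = 20 links among S = 12 species.
L/S = 20/12 = 1.6667 ≈ 1.67.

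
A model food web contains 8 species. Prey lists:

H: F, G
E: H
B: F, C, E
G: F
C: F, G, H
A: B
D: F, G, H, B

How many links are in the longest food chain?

One longest chain: F → G → H → C → B → A.
It has 6 species and 5 links.

5 links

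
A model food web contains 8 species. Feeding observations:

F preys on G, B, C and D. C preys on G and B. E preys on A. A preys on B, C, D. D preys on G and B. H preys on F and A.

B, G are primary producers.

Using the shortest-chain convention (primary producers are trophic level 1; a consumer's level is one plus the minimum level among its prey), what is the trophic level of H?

B is a producer → level 1.
F eats B → level 2.
H eats F → level 3.
No prey of H is below level 2, so 3 is the minimum.

Trophic level 3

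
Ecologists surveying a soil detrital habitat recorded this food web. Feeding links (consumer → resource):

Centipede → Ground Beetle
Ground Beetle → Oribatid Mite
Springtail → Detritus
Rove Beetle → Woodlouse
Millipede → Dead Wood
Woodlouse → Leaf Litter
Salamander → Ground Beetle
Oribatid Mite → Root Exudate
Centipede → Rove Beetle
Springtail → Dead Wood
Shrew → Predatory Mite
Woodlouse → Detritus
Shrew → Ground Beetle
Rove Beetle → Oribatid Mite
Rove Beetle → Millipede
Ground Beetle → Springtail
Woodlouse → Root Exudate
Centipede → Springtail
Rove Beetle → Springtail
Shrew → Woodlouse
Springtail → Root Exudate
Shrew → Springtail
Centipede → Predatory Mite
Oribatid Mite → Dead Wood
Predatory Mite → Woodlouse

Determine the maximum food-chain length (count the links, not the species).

One longest chain: Root Exudate → Oribatid Mite → Ground Beetle → Salamander.
It has 4 species and 3 links.

3 links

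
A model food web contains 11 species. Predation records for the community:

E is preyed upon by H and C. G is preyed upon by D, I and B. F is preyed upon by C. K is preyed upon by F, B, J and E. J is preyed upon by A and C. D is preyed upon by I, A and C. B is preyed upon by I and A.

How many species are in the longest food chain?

3 species

One longest chain: G → D → C.
It has 3 species and 2 links.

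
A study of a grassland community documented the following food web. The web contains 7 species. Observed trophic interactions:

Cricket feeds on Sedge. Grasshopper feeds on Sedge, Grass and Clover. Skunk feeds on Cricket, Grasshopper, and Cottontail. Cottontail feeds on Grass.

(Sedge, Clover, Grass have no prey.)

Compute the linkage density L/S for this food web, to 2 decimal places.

L/S = 1.14

There are L = 8 links among S = 7 species.
L/S = 8/7 = 1.1429 ≈ 1.14.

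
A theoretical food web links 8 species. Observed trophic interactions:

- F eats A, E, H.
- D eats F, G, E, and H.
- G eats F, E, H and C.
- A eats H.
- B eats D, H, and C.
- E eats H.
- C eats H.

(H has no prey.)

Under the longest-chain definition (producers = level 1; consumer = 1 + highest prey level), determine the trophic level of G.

H is a producer → level 1.
A eats H → level 2.
F eats A (level 2); other prey at levels: H 1, E 2 → level 3.
G eats F (level 3); other prey at levels: H 1, C 2, E 2 → level 4.

Trophic level 4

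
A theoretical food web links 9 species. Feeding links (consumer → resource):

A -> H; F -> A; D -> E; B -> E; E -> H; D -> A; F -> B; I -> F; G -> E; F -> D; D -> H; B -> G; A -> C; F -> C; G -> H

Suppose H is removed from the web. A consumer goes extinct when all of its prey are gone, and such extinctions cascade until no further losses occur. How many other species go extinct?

Remove H.
Round 1: E (all prey gone) → extinct.
Round 2: G (all prey gone) → extinct.
Round 3: B (all prey gone) → extinct.
No further losses. Total secondary extinctions: 3.

3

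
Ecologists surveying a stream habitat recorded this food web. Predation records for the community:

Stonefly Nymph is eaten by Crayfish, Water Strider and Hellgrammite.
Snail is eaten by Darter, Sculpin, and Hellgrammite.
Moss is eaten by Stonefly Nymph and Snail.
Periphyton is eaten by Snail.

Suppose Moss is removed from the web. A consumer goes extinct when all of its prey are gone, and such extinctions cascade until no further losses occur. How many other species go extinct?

Remove Moss.
Round 1: Stonefly Nymph (all prey gone) → extinct.
Round 2: Water Strider (all prey gone), Crayfish (all prey gone) → extinct.
No further losses. Total secondary extinctions: 3.

3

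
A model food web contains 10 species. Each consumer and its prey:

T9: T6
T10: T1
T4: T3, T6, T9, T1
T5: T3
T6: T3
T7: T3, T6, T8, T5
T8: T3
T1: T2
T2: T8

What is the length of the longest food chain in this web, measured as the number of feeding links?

4 links

One longest chain: T3 → T8 → T2 → T1 → T10.
It has 5 species and 4 links.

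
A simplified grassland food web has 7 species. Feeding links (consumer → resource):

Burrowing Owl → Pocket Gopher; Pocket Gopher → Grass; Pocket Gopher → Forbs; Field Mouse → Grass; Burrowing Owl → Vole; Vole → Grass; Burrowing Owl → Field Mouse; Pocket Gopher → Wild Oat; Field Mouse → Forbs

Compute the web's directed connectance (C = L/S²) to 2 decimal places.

C = 0.18

The web has S = 7 species and L = 9 feeding links.
C = L / S² = 9 / 49 = 0.1837 ≈ 0.18.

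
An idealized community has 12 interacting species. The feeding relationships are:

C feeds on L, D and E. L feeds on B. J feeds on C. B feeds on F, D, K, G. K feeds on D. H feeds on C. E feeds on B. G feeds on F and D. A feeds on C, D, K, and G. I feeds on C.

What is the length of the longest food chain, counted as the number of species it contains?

One longest chain: F → G → B → E → C → J.
It has 6 species and 5 links.

6 species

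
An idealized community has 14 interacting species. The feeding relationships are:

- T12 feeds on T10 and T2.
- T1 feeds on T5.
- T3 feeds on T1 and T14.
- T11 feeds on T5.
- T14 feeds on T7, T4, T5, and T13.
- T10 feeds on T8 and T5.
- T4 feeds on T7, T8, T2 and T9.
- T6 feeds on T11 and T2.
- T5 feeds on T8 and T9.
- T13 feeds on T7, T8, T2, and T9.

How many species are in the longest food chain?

4 species

One longest chain: T9 → T5 → T11 → T6.
It has 4 species and 3 links.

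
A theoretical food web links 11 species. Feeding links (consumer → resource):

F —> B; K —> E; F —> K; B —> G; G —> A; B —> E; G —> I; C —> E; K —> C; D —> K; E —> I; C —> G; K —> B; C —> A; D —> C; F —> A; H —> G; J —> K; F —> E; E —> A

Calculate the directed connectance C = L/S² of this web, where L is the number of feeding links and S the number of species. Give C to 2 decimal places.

C = 0.17

The web has S = 11 species and L = 20 feeding links.
C = L / S² = 20 / 121 = 0.1653 ≈ 0.17.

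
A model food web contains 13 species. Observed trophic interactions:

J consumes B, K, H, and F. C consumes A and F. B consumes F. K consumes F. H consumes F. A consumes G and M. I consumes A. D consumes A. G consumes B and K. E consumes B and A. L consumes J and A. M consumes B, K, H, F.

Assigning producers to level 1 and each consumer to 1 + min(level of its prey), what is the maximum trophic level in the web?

Producers (level 1): F.
Following each consumer down to its lowest-level prey: F → M → A → D (levels 1 through 4).
All prey of D (A 3) are at level 3 or above, so D is at level 1 + 3 = 4.
Every consumer has at least one prey at level 3 or below, so none exceeds level 4.

4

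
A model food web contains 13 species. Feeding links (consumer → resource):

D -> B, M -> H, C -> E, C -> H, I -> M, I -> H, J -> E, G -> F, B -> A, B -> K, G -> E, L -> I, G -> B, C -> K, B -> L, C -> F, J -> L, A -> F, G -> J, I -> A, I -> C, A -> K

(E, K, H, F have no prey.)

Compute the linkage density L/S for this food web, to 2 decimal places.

L/S = 1.69

There are L = 22 links among S = 13 species.
L/S = 22/13 = 1.6923 ≈ 1.69.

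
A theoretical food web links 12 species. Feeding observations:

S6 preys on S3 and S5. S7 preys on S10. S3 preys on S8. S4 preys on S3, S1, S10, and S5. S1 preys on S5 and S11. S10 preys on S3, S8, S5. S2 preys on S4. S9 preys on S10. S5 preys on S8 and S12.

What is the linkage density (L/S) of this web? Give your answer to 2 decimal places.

L/S = 1.42

There are L = 17 links among S = 12 species.
L/S = 17/12 = 1.4167 ≈ 1.42.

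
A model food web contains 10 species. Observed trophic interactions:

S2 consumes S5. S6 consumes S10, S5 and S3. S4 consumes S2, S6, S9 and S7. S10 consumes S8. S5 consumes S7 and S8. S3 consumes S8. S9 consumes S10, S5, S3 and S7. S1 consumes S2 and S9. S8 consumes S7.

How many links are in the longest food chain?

One longest chain: S7 → S8 → S5 → S6 → S4.
It has 5 species and 4 links.

4 links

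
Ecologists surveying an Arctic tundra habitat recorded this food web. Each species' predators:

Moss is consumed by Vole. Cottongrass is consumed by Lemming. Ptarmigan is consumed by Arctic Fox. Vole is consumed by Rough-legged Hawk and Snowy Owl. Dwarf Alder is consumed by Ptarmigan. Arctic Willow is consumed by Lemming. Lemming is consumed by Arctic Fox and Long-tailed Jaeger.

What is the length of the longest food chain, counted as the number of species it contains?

One longest chain: Moss → Vole → Rough-legged Hawk.
It has 3 species and 2 links.

3 species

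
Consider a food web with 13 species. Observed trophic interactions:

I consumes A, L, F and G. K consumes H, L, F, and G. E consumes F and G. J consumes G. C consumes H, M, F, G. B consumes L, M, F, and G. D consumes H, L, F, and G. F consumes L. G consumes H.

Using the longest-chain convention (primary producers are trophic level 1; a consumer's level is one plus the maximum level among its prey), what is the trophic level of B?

H is a producer → level 1.
G eats H → level 2.
B eats G (level 2); other prey at levels: M 1, L 1, F 2 → level 3.

Trophic level 3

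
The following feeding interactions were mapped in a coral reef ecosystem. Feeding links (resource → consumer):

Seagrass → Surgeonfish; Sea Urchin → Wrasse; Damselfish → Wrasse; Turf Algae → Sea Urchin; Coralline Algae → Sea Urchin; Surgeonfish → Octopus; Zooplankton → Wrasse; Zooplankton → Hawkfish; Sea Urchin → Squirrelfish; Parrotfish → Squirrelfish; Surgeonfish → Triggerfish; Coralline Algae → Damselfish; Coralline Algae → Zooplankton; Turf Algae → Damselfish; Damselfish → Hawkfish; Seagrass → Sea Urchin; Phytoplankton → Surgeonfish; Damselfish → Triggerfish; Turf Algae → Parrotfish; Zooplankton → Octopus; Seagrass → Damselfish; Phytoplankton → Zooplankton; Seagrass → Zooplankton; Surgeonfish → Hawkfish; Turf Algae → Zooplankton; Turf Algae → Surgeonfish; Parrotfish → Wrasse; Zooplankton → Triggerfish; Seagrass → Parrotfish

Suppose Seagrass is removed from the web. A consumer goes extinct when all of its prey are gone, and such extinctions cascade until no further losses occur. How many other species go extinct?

Remove Seagrass.
Every predator of it retains at least one other prey: Parrotfish still has Turf Algae; Zooplankton still has Turf Algae, Coralline Algae, Phytoplankton; Surgeonfish still has Turf Algae, Phytoplankton; Damselfish still has Turf Algae, Coralline Algae; Sea Urchin still has Turf Algae, Coralline Algae.
No consumer loses all prey, so no secondary extinctions occur.

0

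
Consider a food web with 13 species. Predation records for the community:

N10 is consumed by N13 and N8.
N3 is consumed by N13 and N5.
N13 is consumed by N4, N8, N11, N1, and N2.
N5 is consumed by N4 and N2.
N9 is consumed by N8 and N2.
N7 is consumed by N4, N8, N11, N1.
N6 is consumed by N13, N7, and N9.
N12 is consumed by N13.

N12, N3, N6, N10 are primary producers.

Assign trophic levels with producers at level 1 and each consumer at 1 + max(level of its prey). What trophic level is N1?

N12 is a producer → level 1.
N13 eats N12 (level 1); other prey at levels: N3 1, N6 1, N10 1 → level 2.
N1 eats N13 (level 2); other prey at levels: N7 2 → level 3.

Trophic level 3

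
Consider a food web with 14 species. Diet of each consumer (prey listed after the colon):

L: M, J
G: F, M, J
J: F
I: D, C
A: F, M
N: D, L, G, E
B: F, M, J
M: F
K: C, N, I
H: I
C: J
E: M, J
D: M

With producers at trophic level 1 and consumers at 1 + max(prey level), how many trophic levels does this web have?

5

Producers (level 1): F.
F → M → E → N → K gives K level 5.
No species has a prey at level 5, so no species reaches level 6.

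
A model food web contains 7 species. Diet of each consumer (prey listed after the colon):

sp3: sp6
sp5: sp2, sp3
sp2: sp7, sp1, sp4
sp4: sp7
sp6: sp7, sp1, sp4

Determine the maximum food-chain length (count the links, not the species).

One longest chain: sp7 → sp4 → sp6 → sp3 → sp5.
It has 5 species and 4 links.

4 links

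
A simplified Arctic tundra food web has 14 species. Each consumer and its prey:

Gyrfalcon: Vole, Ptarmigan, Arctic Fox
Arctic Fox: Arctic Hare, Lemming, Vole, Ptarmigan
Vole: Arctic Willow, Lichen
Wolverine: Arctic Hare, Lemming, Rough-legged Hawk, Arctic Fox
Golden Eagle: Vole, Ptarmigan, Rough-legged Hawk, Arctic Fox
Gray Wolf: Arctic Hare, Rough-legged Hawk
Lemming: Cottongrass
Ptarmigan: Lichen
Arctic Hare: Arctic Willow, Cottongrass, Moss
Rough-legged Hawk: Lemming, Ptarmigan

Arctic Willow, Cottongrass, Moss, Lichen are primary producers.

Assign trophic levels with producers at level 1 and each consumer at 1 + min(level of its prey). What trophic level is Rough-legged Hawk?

Cottongrass is a producer → level 1.
Lemming eats Cottongrass → level 2.
Rough-legged Hawk eats Lemming → level 3.
No prey of Rough-legged Hawk is below level 2, so 3 is the minimum.

Trophic level 3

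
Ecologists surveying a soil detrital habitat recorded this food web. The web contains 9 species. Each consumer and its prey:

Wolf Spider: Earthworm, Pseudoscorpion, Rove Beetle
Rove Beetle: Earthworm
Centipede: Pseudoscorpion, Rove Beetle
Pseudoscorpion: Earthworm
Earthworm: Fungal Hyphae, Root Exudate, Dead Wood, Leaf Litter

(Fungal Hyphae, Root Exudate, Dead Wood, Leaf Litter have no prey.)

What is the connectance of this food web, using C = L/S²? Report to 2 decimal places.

The web has S = 9 species and L = 11 feeding links.
C = L / S² = 11 / 81 = 0.1358 ≈ 0.14.

C = 0.14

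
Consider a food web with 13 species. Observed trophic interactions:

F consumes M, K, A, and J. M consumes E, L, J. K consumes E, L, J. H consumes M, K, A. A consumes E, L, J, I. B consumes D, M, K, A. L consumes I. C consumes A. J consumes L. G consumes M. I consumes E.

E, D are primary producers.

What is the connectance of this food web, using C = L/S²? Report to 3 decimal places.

C = 0.154

The web has S = 13 species and L = 26 feeding links.
C = L / S² = 26 / 169 = 0.1538 ≈ 0.154.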